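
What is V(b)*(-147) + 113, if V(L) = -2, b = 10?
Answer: 407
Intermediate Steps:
V(b)*(-147) + 113 = -2*(-147) + 113 = 294 + 113 = 407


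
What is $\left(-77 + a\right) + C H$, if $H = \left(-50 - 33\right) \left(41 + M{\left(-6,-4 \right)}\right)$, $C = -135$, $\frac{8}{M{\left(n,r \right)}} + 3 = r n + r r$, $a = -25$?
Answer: $\frac{17083851}{37} \approx 4.6173 \cdot 10^{5}$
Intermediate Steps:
$M{\left(n,r \right)} = \frac{8}{-3 + r^{2} + n r}$ ($M{\left(n,r \right)} = \frac{8}{-3 + \left(r n + r r\right)} = \frac{8}{-3 + \left(n r + r^{2}\right)} = \frac{8}{-3 + \left(r^{2} + n r\right)} = \frac{8}{-3 + r^{2} + n r}$)
$H = - \frac{126575}{37}$ ($H = \left(-50 - 33\right) \left(41 + \frac{8}{-3 + \left(-4\right)^{2} - -24}\right) = - 83 \left(41 + \frac{8}{-3 + 16 + 24}\right) = - 83 \left(41 + \frac{8}{37}\right) = \left(-83\right) \frac{1525}{37} = - \frac{126575}{37} \approx -3420.9$)
$\left(-77 + a\right) + C H = \left(-77 - 25\right) - - \frac{17087625}{37} = -102 + \frac{17087625}{37} = \frac{17083851}{37}$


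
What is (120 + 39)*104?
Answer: 16536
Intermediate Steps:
(120 + 39)*104 = 159*104 = 16536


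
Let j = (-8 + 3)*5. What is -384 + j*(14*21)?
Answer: -7734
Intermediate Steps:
j = -25 (j = -5*5 = -25)
-384 + j*(14*21) = -384 - 350*21 = -384 - 25*294 = -384 - 7350 = -7734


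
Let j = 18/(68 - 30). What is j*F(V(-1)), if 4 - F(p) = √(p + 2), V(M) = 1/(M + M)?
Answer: 36/19 - 9*√6/38 ≈ 1.3146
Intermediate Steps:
V(M) = 1/(2*M)
F(p) = 4 - √(2 + p) (F(p) = 4 - √(p + 2) = 4 - √(2 + p))
j = 9/19 (j = 18/38 = 18*(1/38) = 9/19 ≈ 0.47368)
j*F(V(-1)) = 9*(4 - √(2 + (½)/(-1)))/19 = 9*(4 - √(2 + (½)*(-1)))/19 = 9*(4 - √(2 - ½))/19 = 9*(4 - √(3/2))/19 = 9*(4 - √6/2)/19 = 36/19 - 9*√6/38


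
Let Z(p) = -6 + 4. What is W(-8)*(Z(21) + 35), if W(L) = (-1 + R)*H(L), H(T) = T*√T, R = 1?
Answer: 0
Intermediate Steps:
Z(p) = -2
H(T) = T^(3/2)
W(L) = 0 (W(L) = (-1 + 1)*L^(3/2) = 0*L^(3/2) = 0)
W(-8)*(Z(21) + 35) = 0*(-2 + 35) = 0*33 = 0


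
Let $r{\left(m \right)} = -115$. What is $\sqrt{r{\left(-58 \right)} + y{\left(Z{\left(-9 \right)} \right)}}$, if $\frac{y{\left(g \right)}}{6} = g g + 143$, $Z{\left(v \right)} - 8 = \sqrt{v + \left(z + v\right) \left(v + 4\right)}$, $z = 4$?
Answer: $\sqrt{1607} \approx 40.087$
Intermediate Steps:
$Z{\left(v \right)} = 8 + \sqrt{v + \left(4 + v\right)^{2}}$ ($Z{\left(v \right)} = 8 + \sqrt{v + \left(4 + v\right) \left(v + 4\right)} = 8 + \sqrt{v + \left(4 + v\right) \left(4 + v\right)} = 8 + \sqrt{v + \left(4 + v\right)^{2}}$)
$y{\left(g \right)} = 858 + 6 g^{2}$ ($y{\left(g \right)} = 6 \left(g g + 143\right) = 6 \left(g^{2} + 143\right) = 6 \left(143 + g^{2}\right) = 858 + 6 g^{2}$)
$\sqrt{r{\left(-58 \right)} + y{\left(Z{\left(-9 \right)} \right)}} = \sqrt{-115 + \left(858 + 6 \left(8 + \sqrt{16 + \left(-9\right)^{2} + 9 \left(-9\right)}\right)^{2}\right)} = \sqrt{-115 + \left(858 + 6 \left(8 + \sqrt{16 + 81 - 81}\right)^{2}\right)} = \sqrt{-115 + \left(858 + 6 \left(8 + \sqrt{16}\right)^{2}\right)} = \sqrt{-115 + \left(858 + 6 \left(8 + 4\right)^{2}\right)} = \sqrt{-115 + \left(858 + 6 \cdot 12^{2}\right)} = \sqrt{-115 + \left(858 + 6 \cdot 144\right)} = \sqrt{-115 + \left(858 + 864\right)} = \sqrt{-115 + 1722} = \sqrt{1607}$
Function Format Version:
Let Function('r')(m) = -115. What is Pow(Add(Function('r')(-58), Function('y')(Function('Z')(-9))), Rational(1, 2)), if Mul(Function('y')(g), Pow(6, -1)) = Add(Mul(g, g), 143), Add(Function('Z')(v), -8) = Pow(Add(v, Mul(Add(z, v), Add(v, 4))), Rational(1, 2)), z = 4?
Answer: Pow(1607, Rational(1, 2)) ≈ 40.087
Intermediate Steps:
Function('Z')(v) = Add(8, Pow(Add(v, Pow(Add(4, v), 2)), Rational(1, 2))) (Function('Z')(v) = Add(8, Pow(Add(v, Mul(Add(4, v), Add(v, 4))), Rational(1, 2))) = Add(8, Pow(Add(v, Mul(Add(4, v), Add(4, v))), Rational(1, 2))) = Add(8, Pow(Add(v, Pow(Add(4, v), 2)), Rational(1, 2))))
Function('y')(g) = Add(858, Mul(6, Pow(g, 2))) (Function('y')(g) = Mul(6, Add(Mul(g, g), 143)) = Mul(6, Add(Pow(g, 2), 143)) = Mul(6, Add(143, Pow(g, 2))) = Add(858, Mul(6, Pow(g, 2))))
Pow(Add(Function('r')(-58), Function('y')(Function('Z')(-9))), Rational(1, 2)) = Pow(Add(-115, Add(858, Mul(6, Pow(Add(8, Pow(Add(16, Pow(-9, 2), Mul(9, -9)), Rational(1, 2))), 2)))), Rational(1, 2)) = Pow(Add(-115, Add(858, Mul(6, Pow(Add(8, Pow(Add(16, 81, -81), Rational(1, 2))), 2)))), Rational(1, 2)) = Pow(Add(-115, Add(858, Mul(6, Pow(Add(8, Pow(16, Rational(1, 2))), 2)))), Rational(1, 2)) = Pow(Add(-115, Add(858, Mul(6, Pow(Add(8, 4), 2)))), Rational(1, 2)) = Pow(Add(-115, Add(858, Mul(6, Pow(12, 2)))), Rational(1, 2)) = Pow(Add(-115, Add(858, Mul(6, 144))), Rational(1, 2)) = Pow(Add(-115, Add(858, 864)), Rational(1, 2)) = Pow(Add(-115, 1722), Rational(1, 2)) = Pow(1607, Rational(1, 2))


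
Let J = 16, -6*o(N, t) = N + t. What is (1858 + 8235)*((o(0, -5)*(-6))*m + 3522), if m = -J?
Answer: 36354986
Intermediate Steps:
o(N, t) = -N/6 - t/6 (o(N, t) = -(N + t)/6 = -N/6 - t/6)
m = -16 (m = -1*16 = -16)
(1858 + 8235)*((o(0, -5)*(-6))*m + 3522) = (1858 + 8235)*(((-1/6*0 - 1/6*(-5))*(-6))*(-16) + 3522) = 10093*(((0 + 5/6)*(-6))*(-16) + 3522) = 10093*(((5/6)*(-6))*(-16) + 3522) = 10093*(-5*(-16) + 3522) = 10093*(80 + 3522) = 10093*3602 = 36354986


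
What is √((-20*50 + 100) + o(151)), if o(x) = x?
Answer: I*√749 ≈ 27.368*I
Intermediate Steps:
√((-20*50 + 100) + o(151)) = √((-20*50 + 100) + 151) = √((-1000 + 100) + 151) = √(-900 + 151) = √(-749) = I*√749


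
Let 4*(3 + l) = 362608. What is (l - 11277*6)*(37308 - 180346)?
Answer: -3288014506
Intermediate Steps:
l = 90649 (l = -3 + (¼)*362608 = -3 + 90652 = 90649)
(l - 11277*6)*(37308 - 180346) = (90649 - 11277*6)*(37308 - 180346) = (90649 - 67662)*(-143038) = 22987*(-143038) = -3288014506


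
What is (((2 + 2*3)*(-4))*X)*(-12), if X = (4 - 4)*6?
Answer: 0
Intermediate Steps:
X = 0 (X = 0*6 = 0)
(((2 + 2*3)*(-4))*X)*(-12) = (((2 + 2*3)*(-4))*0)*(-12) = (((2 + 6)*(-4))*0)*(-12) = ((8*(-4))*0)*(-12) = -32*0*(-12) = 0*(-12) = 0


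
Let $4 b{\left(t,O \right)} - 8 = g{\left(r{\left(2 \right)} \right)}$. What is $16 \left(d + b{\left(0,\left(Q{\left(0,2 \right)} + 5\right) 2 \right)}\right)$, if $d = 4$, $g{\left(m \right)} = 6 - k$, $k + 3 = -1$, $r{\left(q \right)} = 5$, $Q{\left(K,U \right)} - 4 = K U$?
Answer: $136$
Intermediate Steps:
$Q{\left(K,U \right)} = 4 + K U$
$k = -4$ ($k = -3 - 1 = -4$)
$g{\left(m \right)} = 10$ ($g{\left(m \right)} = 6 - -4 = 6 + 4 = 10$)
$b{\left(t,O \right)} = \frac{9}{2}$ ($b{\left(t,O \right)} = 2 + \frac{1}{4} \cdot 10 = 2 + \frac{5}{2} = \frac{9}{2}$)
$16 \left(d + b{\left(0,\left(Q{\left(0,2 \right)} + 5\right) 2 \right)}\right) = 16 \left(4 + \frac{9}{2}\right) = 16 \cdot \frac{17}{2} = 136$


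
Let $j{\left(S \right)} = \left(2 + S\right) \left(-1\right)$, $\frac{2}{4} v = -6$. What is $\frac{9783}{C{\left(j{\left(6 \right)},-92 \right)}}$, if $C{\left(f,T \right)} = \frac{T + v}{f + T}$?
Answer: $\frac{244575}{26} \approx 9406.7$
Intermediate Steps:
$v = -12$ ($v = 2 \left(-6\right) = -12$)
$j{\left(S \right)} = -2 - S$
$C{\left(f,T \right)} = \frac{-12 + T}{T + f}$ ($C{\left(f,T \right)} = \frac{T - 12}{f + T} = \frac{-12 + T}{T + f}$)
$\frac{9783}{C{\left(j{\left(6 \right)},-92 \right)}} = \frac{9783}{\frac{1}{-92 - 8} \left(-12 - 92\right)} = \frac{9783}{\frac{1}{-92 - 8} \left(-104\right)} = \frac{9783}{\frac{1}{-100} \left(-104\right)} = \frac{9783}{\left(- \frac{1}{100}\right) \left(-104\right)} = \frac{9783}{\frac{26}{25}} = 9783 \cdot \frac{25}{26} = \frac{244575}{26}$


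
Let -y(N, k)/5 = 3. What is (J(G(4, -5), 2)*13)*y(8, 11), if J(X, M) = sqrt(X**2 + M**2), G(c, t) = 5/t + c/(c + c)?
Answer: -195*sqrt(17)/2 ≈ -402.00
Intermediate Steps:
y(N, k) = -15 (y(N, k) = -5*3 = -15)
G(c, t) = 1/2 + 5/t (G(c, t) = 5/t + c/((2*c)) = 5/t + c*(1/(2*c)) = 5/t + 1/2 = 1/2 + 5/t)
J(X, M) = sqrt(M**2 + X**2)
(J(G(4, -5), 2)*13)*y(8, 11) = (sqrt(2**2 + ((1/2)*(10 - 5)/(-5))**2)*13)*(-15) = (sqrt(4 + ((1/2)*(-1/5)*5)**2)*13)*(-15) = (sqrt(4 + (-1/2)**2)*13)*(-15) = (sqrt(4 + 1/4)*13)*(-15) = (sqrt(17/4)*13)*(-15) = ((sqrt(17)/2)*13)*(-15) = (13*sqrt(17)/2)*(-15) = -195*sqrt(17)/2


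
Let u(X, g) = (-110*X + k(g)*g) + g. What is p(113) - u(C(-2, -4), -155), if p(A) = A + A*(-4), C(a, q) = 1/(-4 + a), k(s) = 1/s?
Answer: -610/3 ≈ -203.33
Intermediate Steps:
u(X, g) = 1 + g - 110*X (u(X, g) = (-110*X + g/g) + g = (-110*X + 1) + g = (1 - 110*X) + g = 1 + g - 110*X)
p(A) = -3*A (p(A) = A - 4*A = -3*A)
p(113) - u(C(-2, -4), -155) = -3*113 - (1 - 155 - 110/(-4 - 2)) = -339 - (1 - 155 - 110/(-6)) = -339 - (1 - 155 - 110*(-⅙)) = -339 - (1 - 155 + 55/3) = -339 - 1*(-407/3) = -339 + 407/3 = -610/3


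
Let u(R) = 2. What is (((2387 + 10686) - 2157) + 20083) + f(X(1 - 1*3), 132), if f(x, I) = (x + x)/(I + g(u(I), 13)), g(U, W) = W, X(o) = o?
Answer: 4494851/145 ≈ 30999.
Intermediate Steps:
f(x, I) = 2*x/(13 + I) (f(x, I) = (x + x)/(I + 13) = (2*x)/(13 + I) = 2*x/(13 + I))
(((2387 + 10686) - 2157) + 20083) + f(X(1 - 1*3), 132) = (((2387 + 10686) - 2157) + 20083) + 2*(1 - 1*3)/(13 + 132) = ((13073 - 2157) + 20083) + 2*(1 - 3)/145 = (10916 + 20083) + 2*(-2)*(1/145) = 30999 - 4/145 = 4494851/145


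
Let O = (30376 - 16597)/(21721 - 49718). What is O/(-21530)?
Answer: 13779/602775410 ≈ 2.2859e-5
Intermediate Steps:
O = -13779/27997 (O = 13779/(-27997) = 13779*(-1/27997) = -13779/27997 ≈ -0.49216)
O/(-21530) = -13779/27997/(-21530) = -13779/27997*(-1/21530) = 13779/602775410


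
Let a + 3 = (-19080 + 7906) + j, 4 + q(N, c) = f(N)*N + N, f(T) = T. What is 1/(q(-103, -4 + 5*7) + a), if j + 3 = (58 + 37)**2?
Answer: 1/8347 ≈ 0.00011980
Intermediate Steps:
j = 9022 (j = -3 + (58 + 37)**2 = -3 + 95**2 = -3 + 9025 = 9022)
q(N, c) = -4 + N + N**2 (q(N, c) = -4 + (N*N + N) = -4 + (N**2 + N) = -4 + (N + N**2) = -4 + N + N**2)
a = -2155 (a = -3 + ((-19080 + 7906) + 9022) = -3 + (-11174 + 9022) = -3 - 2152 = -2155)
1/(q(-103, -4 + 5*7) + a) = 1/((-4 - 103 + (-103)**2) - 2155) = 1/((-4 - 103 + 10609) - 2155) = 1/(10502 - 2155) = 1/8347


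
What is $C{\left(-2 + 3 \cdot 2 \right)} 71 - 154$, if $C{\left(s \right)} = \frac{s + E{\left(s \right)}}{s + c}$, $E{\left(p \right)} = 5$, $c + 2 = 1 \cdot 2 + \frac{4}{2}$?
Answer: $- \frac{95}{2} \approx -47.5$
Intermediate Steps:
$c = 2$ ($c = -2 + \left(1 \cdot 2 + \frac{4}{2}\right) = -2 + \left(2 + 4 \cdot \frac{1}{2}\right) = -2 + \left(2 + 2\right) = -2 + 4 = 2$)
$C{\left(s \right)} = \frac{5 + s}{2 + s}$ ($C{\left(s \right)} = \frac{s + 5}{s + 2} = \frac{5 + s}{2 + s}$)
$C{\left(-2 + 3 \cdot 2 \right)} 71 - 154 = \frac{5 + \left(-2 + 3 \cdot 2\right)}{2 + \left(-2 + 3 \cdot 2\right)} 71 - 154 = \frac{5 + \left(-2 + 6\right)}{2 + \left(-2 + 6\right)} 71 - 154 = \frac{5 + 4}{2 + 4} \cdot 71 - 154 = \frac{1}{6} \cdot 9 \cdot 71 - 154 = \frac{3}{2} \cdot 71 - 154 = \frac{213}{2} - 154 = - \frac{95}{2}$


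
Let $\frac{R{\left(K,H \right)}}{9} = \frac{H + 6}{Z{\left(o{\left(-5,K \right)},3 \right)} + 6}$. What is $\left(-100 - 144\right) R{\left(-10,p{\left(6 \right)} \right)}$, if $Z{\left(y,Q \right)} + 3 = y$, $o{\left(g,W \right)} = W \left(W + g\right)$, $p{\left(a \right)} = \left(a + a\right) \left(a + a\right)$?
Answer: $- \frac{36600}{17} \approx -2152.9$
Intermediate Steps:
$p{\left(a \right)} = 4 a^{2}$ ($p{\left(a \right)} = 2 a 2 a = 4 a^{2}$)
$Z{\left(y,Q \right)} = -3 + y$
$R{\left(K,H \right)} = \frac{9 \left(6 + H\right)}{3 + K \left(-5 + K\right)}$ ($R{\left(K,H \right)} = 9 \frac{H + 6}{\left(-3 + K \left(K - 5\right)\right) + 6} = 9 \frac{6 + H}{\left(-3 + K \left(-5 + K\right)\right) + 6} = 9 \frac{6 + H}{3 + K \left(-5 + K\right)} = \frac{9 \left(6 + H\right)}{3 + K \left(-5 + K\right)}$)
$\left(-100 - 144\right) R{\left(-10,p{\left(6 \right)} \right)} = \left(-100 - 144\right) \frac{9 \left(6 + 4 \cdot 6^{2}\right)}{3 - 10 \left(-5 - 10\right)} = - 244 \frac{9 \left(6 + 4 \cdot 36\right)}{3 - -150} = - 244 \frac{9 \left(6 + 144\right)}{3 + 150} = - 244 \cdot 9 \cdot \frac{1}{153} \cdot 150 = \left(-244\right) \frac{150}{17} = - \frac{36600}{17}$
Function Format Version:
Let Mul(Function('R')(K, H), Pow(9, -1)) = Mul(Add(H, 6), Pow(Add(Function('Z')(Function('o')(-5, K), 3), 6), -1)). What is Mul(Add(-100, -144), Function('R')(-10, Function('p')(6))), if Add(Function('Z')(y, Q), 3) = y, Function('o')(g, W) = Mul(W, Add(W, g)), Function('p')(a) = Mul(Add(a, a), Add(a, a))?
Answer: Rational(-36600, 17) ≈ -2152.9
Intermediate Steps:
Function('p')(a) = Mul(4, Pow(a, 2)) (Function('p')(a) = Mul(Mul(2, a), Mul(2, a)) = Mul(4, Pow(a, 2)))
Function('Z')(y, Q) = Add(-3, y)
Function('R')(K, H) = Mul(9, Pow(Add(3, Mul(K, Add(-5, K))), -1), Add(6, H)) (Function('R')(K, H) = Mul(9, Mul(Add(H, 6), Pow(Add(Add(-3, Mul(K, Add(K, -5))), 6), -1))) = Mul(9, Mul(Add(6, H), Pow(Add(Add(-3, Mul(K, Add(-5, K))), 6), -1))) = Mul(9, Mul(Add(6, H), Pow(Add(3, Mul(K, Add(-5, K))), -1))) = Mul(9, Mul(Pow(Add(3, Mul(K, Add(-5, K))), -1), Add(6, H))) = Mul(9, Pow(Add(3, Mul(K, Add(-5, K))), -1), Add(6, H)))
Mul(Add(-100, -144), Function('R')(-10, Function('p')(6))) = Mul(Add(-100, -144), Mul(9, Pow(Add(3, Mul(-10, Add(-5, -10))), -1), Add(6, Mul(4, Pow(6, 2))))) = Mul(-244, Mul(9, Pow(Add(3, Mul(-10, -15)), -1), Add(6, Mul(4, 36)))) = Mul(-244, Mul(9, Pow(Add(3, 150), -1), Add(6, 144))) = Mul(-244, Mul(9, Pow(153, -1), 150)) = Mul(-244, Mul(9, Rational(1, 153), 150)) = Mul(-244, Rational(150, 17)) = Rational(-36600, 17)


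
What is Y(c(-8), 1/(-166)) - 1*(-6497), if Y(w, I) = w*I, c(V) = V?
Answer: 539255/83 ≈ 6497.0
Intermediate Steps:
Y(w, I) = I*w
Y(c(-8), 1/(-166)) - 1*(-6497) = -8/(-166) - 1*(-6497) = -1/166*(-8) + 6497 = 4/83 + 6497 = 539255/83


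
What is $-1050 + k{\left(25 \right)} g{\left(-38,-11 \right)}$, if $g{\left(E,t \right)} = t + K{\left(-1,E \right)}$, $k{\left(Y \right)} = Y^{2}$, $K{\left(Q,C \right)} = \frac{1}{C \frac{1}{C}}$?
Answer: $-7300$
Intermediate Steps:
$K{\left(Q,C \right)} = 1$ ($K{\left(Q,C \right)} = 1^{-1} = 1$)
$g{\left(E,t \right)} = 1 + t$ ($g{\left(E,t \right)} = t + 1 = 1 + t$)
$-1050 + k{\left(25 \right)} g{\left(-38,-11 \right)} = -1050 + 25^{2} \left(1 - 11\right) = -1050 + 625 \left(-10\right) = -1050 - 6250 = -7300$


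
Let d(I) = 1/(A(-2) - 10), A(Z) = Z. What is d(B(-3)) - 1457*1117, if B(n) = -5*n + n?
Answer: -19529629/12 ≈ -1.6275e+6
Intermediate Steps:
B(n) = -4*n
d(I) = -1/12 (d(I) = 1/(-2 - 10) = 1/(-12) = -1/12)
d(B(-3)) - 1457*1117 = -1/12 - 1457*1117 = -1/12 - 1627469 = -19529629/12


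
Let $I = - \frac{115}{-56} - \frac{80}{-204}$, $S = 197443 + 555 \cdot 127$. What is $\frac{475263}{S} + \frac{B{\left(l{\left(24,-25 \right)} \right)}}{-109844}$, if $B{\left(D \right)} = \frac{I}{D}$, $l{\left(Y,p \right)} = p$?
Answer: $\frac{93185595101947}{52533055569120} \approx 1.7738$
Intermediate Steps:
$S = 267928$ ($S = 197443 + 70485 = 267928$)
$I = \frac{6985}{2856}$ ($I = \left(-115\right) \left(- \frac{1}{56}\right) - - \frac{20}{51} = \frac{115}{56} + \frac{20}{51} = \frac{6985}{2856} \approx 2.4457$)
$B{\left(D \right)} = \frac{6985}{2856 D}$
$\frac{475263}{S} + \frac{B{\left(l{\left(24,-25 \right)} \right)}}{-109844} = \frac{475263}{267928} + \frac{\frac{6985}{2856} \frac{1}{-25}}{-109844} = 475263 \cdot \frac{1}{267928} + \frac{6985}{2856} \left(- \frac{1}{25}\right) \left(- \frac{1}{109844}\right) = \frac{475263}{267928} - - \frac{1397}{1568572320} = \frac{475263}{267928} + \frac{1397}{1568572320} = \frac{93185595101947}{52533055569120}$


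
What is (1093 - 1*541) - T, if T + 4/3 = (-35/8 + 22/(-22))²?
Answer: 100693/192 ≈ 524.44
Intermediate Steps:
T = 5291/192 (T = -4/3 + (-35/8 + 22/(-22))² = -4/3 + (-35*⅛ + 22*(-1/22))² = -4/3 + (-35/8 - 1)² = -4/3 + (-43/8)² = -4/3 + 1849/64 = 5291/192 ≈ 27.557)
(1093 - 1*541) - T = (1093 - 1*541) - 1*5291/192 = (1093 - 541) - 5291/192 = 552 - 5291/192 = 100693/192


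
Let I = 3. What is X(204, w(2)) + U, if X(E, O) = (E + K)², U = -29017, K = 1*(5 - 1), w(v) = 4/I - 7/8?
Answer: 14247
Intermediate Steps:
w(v) = 11/24 (w(v) = 4/3 - 7/8 = 11/24)
K = 4 (K = 1*4 = 4)
X(E, O) = (4 + E)² (X(E, O) = (E + 4)² = (4 + E)²)
X(204, w(2)) + U = (4 + 204)² - 29017 = 208² - 29017 = 43264 - 29017 = 14247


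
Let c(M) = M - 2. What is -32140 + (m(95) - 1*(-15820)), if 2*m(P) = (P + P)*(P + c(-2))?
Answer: -7675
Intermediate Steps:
c(M) = -2 + M
m(P) = P*(-4 + P) (m(P) = ((P + P)*(P + (-2 - 2)))/2 = ((2*P)*(P - 4))/2 = ((2*P)*(-4 + P))/2 = (2*P*(-4 + P))/2 = P*(-4 + P))
-32140 + (m(95) - 1*(-15820)) = -32140 + (95*(-4 + 95) - 1*(-15820)) = -32140 + (95*91 + 15820) = -32140 + (8645 + 15820) = -32140 + 24465 = -7675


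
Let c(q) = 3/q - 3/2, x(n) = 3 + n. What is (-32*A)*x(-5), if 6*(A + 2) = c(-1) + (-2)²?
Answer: -400/3 ≈ -133.33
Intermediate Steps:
c(q) = -3/2 + 3/q (c(q) = 3/q - 3*½ = 3/q - 3/2 = -3/2 + 3/q)
A = -25/12 (A = -2 + ((-3/2 + 3/(-1)) + (-2)²)/6 = -2 + ((-3/2 + 3*(-1)) + 4)/6 = -2 + ((-3/2 - 3) + 4)/6 = -2 + (-9/2 + 4)/6 = -2 + (⅙)*(-½) = -2 - 1/12 = -25/12 ≈ -2.0833)
(-32*A)*x(-5) = (-32*(-25/12))*(3 - 5) = (200/3)*(-2) = -400/3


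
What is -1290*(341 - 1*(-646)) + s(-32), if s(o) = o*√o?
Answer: -1273230 - 128*I*√2 ≈ -1.2732e+6 - 181.02*I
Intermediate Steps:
s(o) = o^(3/2)
-1290*(341 - 1*(-646)) + s(-32) = -1290*(341 - 1*(-646)) + (-32)^(3/2) = -1290*(341 + 646) - 128*I*√2 = -1290*987 - 128*I*√2 = -1273230 - 128*I*√2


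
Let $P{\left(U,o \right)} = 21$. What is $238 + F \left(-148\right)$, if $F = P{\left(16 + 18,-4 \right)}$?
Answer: $-2870$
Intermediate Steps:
$F = 21$
$238 + F \left(-148\right) = 238 + 21 \left(-148\right) = 238 - 3108 = -2870$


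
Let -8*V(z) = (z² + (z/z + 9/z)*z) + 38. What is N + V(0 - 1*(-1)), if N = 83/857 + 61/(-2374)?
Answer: -49266631/8138072 ≈ -6.0538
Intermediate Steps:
N = 144765/2034518 (N = 83*(1/857) + 61*(-1/2374) = 83/857 - 61/2374 = 144765/2034518 ≈ 0.071154)
V(z) = -19/4 - z²/8 - z*(1 + 9/z)/8 (V(z) = -((z² + (z/z + 9/z)*z) + 38)/8 = -((z² + (1 + 9/z)*z) + 38)/8 = -((z² + z*(1 + 9/z)) + 38)/8 = -(38 + z² + z*(1 + 9/z))/8 = -19/4 - z²/8 - z*(1 + 9/z)/8)
N + V(0 - 1*(-1)) = 144765/2034518 + (-47/8 - (0 - 1*(-1))/8 - (0 - 1*(-1))²/8) = 144765/2034518 + (-47/8 - (0 + 1)/8 - (0 + 1)²/8) = 144765/2034518 + (-47/8 - ⅛*1 - ⅛*1²) = 144765/2034518 + (-47/8 - ⅛ - ⅛*1) = 144765/2034518 + (-47/8 - ⅛ - ⅛) = 144765/2034518 - 49/8 = -49266631/8138072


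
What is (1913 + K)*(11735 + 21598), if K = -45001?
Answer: -1436252304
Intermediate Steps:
(1913 + K)*(11735 + 21598) = (1913 - 45001)*(11735 + 21598) = -43088*33333 = -1436252304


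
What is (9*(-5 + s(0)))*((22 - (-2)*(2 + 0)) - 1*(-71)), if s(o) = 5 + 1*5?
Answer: 4365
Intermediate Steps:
s(o) = 10 (s(o) = 5 + 5 = 10)
(9*(-5 + s(0)))*((22 - (-2)*(2 + 0)) - 1*(-71)) = (9*(-5 + 10))*((22 - (-2)*(2 + 0)) - 1*(-71)) = (9*5)*((22 - (-2)*2) + 71) = 45*((22 - 1*(-4)) + 71) = 45*((22 + 4) + 71) = 45*(26 + 71) = 45*97 = 4365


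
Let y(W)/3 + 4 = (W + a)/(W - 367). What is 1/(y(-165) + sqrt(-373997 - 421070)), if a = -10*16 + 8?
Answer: -2890356/225052560097 - 283024*I*sqrt(795067)/225052560097 ≈ -1.2843e-5 - 0.0011213*I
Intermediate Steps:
a = -152 (a = -160 + 8 = -152)
y(W) = -12 + 3*(-152 + W)/(-367 + W) (y(W) = -12 + 3*((W - 152)/(W - 367)) = -12 + 3*((-152 + W)/(-367 + W)) = -12 + 3*(-152 + W)/(-367 + W))
1/(y(-165) + sqrt(-373997 - 421070)) = 1/(3*(1316 - 3*(-165))/(-367 - 165) + sqrt(-373997 - 421070)) = 1/(3*(1316 + 495)/(-532) + sqrt(-795067)) = 1/(3*(-1/532)*1811 + I*sqrt(795067)) = 1/(-5433/532 + I*sqrt(795067))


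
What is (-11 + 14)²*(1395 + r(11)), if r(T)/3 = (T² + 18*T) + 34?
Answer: 22086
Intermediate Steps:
r(T) = 102 + 3*T² + 54*T (r(T) = 3*((T² + 18*T) + 34) = 3*(34 + T² + 18*T) = 102 + 3*T² + 54*T)
(-11 + 14)²*(1395 + r(11)) = (-11 + 14)²*(1395 + (102 + 3*11² + 54*11)) = 3²*(1395 + (102 + 3*121 + 594)) = 9*(1395 + (102 + 363 + 594)) = 9*(1395 + 1059) = 9*2454 = 22086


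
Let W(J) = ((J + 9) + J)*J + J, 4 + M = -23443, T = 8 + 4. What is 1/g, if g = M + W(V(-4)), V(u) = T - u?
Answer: -1/22775 ≈ -4.3908e-5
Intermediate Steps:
T = 12
V(u) = 12 - u
M = -23447 (M = -4 - 23443 = -23447)
W(J) = J + J*(9 + 2*J) (W(J) = ((9 + J) + J)*J + J = (9 + 2*J)*J + J = J*(9 + 2*J) + J = J + J*(9 + 2*J))
g = -22775 (g = -23447 + 2*(12 - 1*(-4))*(5 + (12 - 1*(-4))) = -23447 + 2*(12 + 4)*(5 + (12 + 4)) = -23447 + 2*16*(5 + 16) = -23447 + 2*16*21 = -23447 + 672 = -22775)
1/g = 1/(-22775) = -1/22775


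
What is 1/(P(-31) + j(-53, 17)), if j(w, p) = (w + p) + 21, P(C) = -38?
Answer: -1/53 ≈ -0.018868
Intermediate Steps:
j(w, p) = 21 + p + w (j(w, p) = (p + w) + 21 = 21 + p + w)
1/(P(-31) + j(-53, 17)) = 1/(-38 + (21 + 17 - 53)) = 1/(-38 - 15) = 1/(-53) = -1/53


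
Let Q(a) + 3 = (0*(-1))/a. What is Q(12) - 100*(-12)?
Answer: 1197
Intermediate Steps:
Q(a) = -3 (Q(a) = -3 + (0*(-1))/a = -3 + 0/a = -3 + 0 = -3)
Q(12) - 100*(-12) = -3 - 100*(-12) = -3 + 1200 = 1197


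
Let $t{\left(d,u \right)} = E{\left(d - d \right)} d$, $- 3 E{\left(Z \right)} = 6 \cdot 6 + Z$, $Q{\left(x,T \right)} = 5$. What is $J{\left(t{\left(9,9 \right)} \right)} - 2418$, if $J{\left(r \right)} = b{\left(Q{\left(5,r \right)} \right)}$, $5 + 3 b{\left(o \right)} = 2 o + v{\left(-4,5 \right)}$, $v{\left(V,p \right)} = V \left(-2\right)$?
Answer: $- \frac{7241}{3} \approx -2413.7$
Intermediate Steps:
$E{\left(Z \right)} = -12 - \frac{Z}{3}$ ($E{\left(Z \right)} = - \frac{6 \cdot 6 + Z}{3} = - \frac{36 + Z}{3} = -12 - \frac{Z}{3}$)
$t{\left(d,u \right)} = - 12 d$ ($t{\left(d,u \right)} = \left(-12 - \frac{d - d}{3}\right) d = \left(-12 - 0\right) d = \left(-12 + 0\right) d = - 12 d$)
$v{\left(V,p \right)} = - 2 V$
$b{\left(o \right)} = 1 + \frac{2 o}{3}$ ($b{\left(o \right)} = - \frac{5}{3} + \frac{2 o - -8}{3} = - \frac{5}{3} + \frac{2 o + 8}{3} = - \frac{5}{3} + \frac{8 + 2 o}{3} = - \frac{5}{3} + \left(\frac{8}{3} + \frac{2 o}{3}\right) = 1 + \frac{2 o}{3}$)
$J{\left(r \right)} = \frac{13}{3}$ ($J{\left(r \right)} = 1 + \frac{2}{3} \cdot 5 = 1 + \frac{10}{3} = \frac{13}{3}$)
$J{\left(t{\left(9,9 \right)} \right)} - 2418 = \frac{13}{3} - 2418 = - \frac{7241}{3}$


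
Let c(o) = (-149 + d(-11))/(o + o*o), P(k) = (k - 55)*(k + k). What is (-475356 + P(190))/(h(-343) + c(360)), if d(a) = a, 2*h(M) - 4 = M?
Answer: 2755515888/1101419 ≈ 2501.8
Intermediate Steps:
P(k) = 2*k*(-55 + k) (P(k) = (-55 + k)*(2*k) = 2*k*(-55 + k))
h(M) = 2 + M/2
c(o) = -160/(o + o²) (c(o) = (-149 - 11)/(o + o*o) = -160/(o + o²))
(-475356 + P(190))/(h(-343) + c(360)) = (-475356 + 2*190*(-55 + 190))/((2 + (½)*(-343)) - 160/(360*(1 + 360))) = (-475356 + 2*190*135)/((2 - 343/2) - 160*1/360/361) = (-475356 + 51300)/(-339/2 - 160*1/360*1/361) = -424056/(-339/2 - 4/3249) = -424056/(-1101419/6498) = -424056*(-6498/1101419) = 2755515888/1101419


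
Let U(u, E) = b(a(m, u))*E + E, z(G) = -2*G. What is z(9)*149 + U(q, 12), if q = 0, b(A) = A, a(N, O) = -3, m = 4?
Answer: -2706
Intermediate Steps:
U(u, E) = -2*E (U(u, E) = -3*E + E = -2*E)
z(9)*149 + U(q, 12) = -2*9*149 - 2*12 = -18*149 - 24 = -2682 - 24 = -2706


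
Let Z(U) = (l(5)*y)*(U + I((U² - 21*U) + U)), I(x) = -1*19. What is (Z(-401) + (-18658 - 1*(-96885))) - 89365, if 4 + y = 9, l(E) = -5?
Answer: -638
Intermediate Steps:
I(x) = -19
y = 5 (y = -4 + 9 = 5)
Z(U) = 475 - 25*U (Z(U) = (-5*5)*(U - 19) = -25*(-19 + U) = 475 - 25*U)
(Z(-401) + (-18658 - 1*(-96885))) - 89365 = ((475 - 25*(-401)) + (-18658 - 1*(-96885))) - 89365 = ((475 + 10025) + (-18658 + 96885)) - 89365 = (10500 + 78227) - 89365 = 88727 - 89365 = -638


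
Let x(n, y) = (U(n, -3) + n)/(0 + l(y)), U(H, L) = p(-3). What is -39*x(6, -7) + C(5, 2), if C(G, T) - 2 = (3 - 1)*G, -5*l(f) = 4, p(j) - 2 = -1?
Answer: 1413/4 ≈ 353.25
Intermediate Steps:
p(j) = 1 (p(j) = 2 - 1 = 1)
l(f) = -4/5 (l(f) = -1/5*4 = -4/5)
U(H, L) = 1
C(G, T) = 2 + 2*G (C(G, T) = 2 + (3 - 1)*G = 2 + 2*G)
x(n, y) = -5/4 - 5*n/4 (x(n, y) = (1 + n)/(0 - 4/5) = (1 + n)/(-4/5) = (1 + n)*(-5/4) = -5/4 - 5*n/4)
-39*x(6, -7) + C(5, 2) = -39*(-5/4 - 5/4*6) + (2 + 2*5) = -39*(-5/4 - 15/2) + (2 + 10) = -39*(-35/4) + 12 = 1365/4 + 12 = 1413/4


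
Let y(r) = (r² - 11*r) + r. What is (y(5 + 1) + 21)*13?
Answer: -39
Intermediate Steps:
y(r) = r² - 10*r
(y(5 + 1) + 21)*13 = ((5 + 1)*(-10 + (5 + 1)) + 21)*13 = (6*(-10 + 6) + 21)*13 = (6*(-4) + 21)*13 = (-24 + 21)*13 = -3*13 = -39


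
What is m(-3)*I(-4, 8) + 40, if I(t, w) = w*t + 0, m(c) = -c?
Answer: -56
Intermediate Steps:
I(t, w) = t*w (I(t, w) = t*w + 0 = t*w)
m(-3)*I(-4, 8) + 40 = (-1*(-3))*(-4*8) + 40 = 3*(-32) + 40 = -96 + 40 = -56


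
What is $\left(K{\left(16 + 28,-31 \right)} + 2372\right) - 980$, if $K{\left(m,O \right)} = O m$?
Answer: $28$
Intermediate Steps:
$\left(K{\left(16 + 28,-31 \right)} + 2372\right) - 980 = \left(- 31 \left(16 + 28\right) + 2372\right) - 980 = \left(\left(-31\right) 44 + 2372\right) - 980 = \left(-1364 + 2372\right) - 980 = 1008 - 980 = 28$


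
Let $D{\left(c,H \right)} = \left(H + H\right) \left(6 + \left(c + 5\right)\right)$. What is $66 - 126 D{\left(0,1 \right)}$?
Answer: $-2706$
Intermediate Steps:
$D{\left(c,H \right)} = 2 H \left(11 + c\right)$ ($D{\left(c,H \right)} = 2 H \left(6 + \left(5 + c\right)\right) = 2 H \left(11 + c\right)$)
$66 - 126 D{\left(0,1 \right)} = 66 - 126 \cdot 2 \cdot 1 \left(11 + 0\right) = 66 - 126 \cdot 2 \cdot 1 \cdot 11 = 66 - 2772 = -2706$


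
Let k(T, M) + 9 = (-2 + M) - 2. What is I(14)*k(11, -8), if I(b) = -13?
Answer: 273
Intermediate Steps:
k(T, M) = -13 + M (k(T, M) = -9 + ((-2 + M) - 2) = -9 + (-4 + M) = -13 + M)
I(14)*k(11, -8) = -13*(-13 - 8) = -13*(-21) = 273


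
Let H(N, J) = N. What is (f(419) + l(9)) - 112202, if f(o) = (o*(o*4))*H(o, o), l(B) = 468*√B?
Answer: 294129438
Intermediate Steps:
f(o) = 4*o³ (f(o) = (o*(o*4))*o = (o*(4*o))*o = (4*o²)*o = 4*o³)
(f(419) + l(9)) - 112202 = (4*419³ + 468*√9) - 112202 = (4*73560059 + 468*3) - 112202 = (294240236 + 1404) - 112202 = 294241640 - 112202 = 294129438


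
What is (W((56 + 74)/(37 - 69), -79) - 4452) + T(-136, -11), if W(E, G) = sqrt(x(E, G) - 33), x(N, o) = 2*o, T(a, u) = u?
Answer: -4463 + I*sqrt(191) ≈ -4463.0 + 13.82*I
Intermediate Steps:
W(E, G) = sqrt(-33 + 2*G) (W(E, G) = sqrt(2*G - 33) = sqrt(-33 + 2*G))
(W((56 + 74)/(37 - 69), -79) - 4452) + T(-136, -11) = (sqrt(-33 + 2*(-79)) - 4452) - 11 = (sqrt(-33 - 158) - 4452) - 11 = (sqrt(-191) - 4452) - 11 = (I*sqrt(191) - 4452) - 11 = (-4452 + I*sqrt(191)) - 11 = -4463 + I*sqrt(191)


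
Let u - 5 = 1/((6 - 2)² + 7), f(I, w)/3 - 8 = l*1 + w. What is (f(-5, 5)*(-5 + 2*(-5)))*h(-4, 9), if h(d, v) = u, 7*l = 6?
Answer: -506340/161 ≈ -3145.0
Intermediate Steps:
l = 6/7 (l = (⅐)*6 = 6/7 ≈ 0.85714)
f(I, w) = 186/7 + 3*w (f(I, w) = 24 + 3*((6/7)*1 + w) = 24 + 3*(6/7 + w) = 24 + (18/7 + 3*w) = 186/7 + 3*w)
u = 116/23 (u = 5 + 1/((6 - 2)² + 7) = 5 + 1/(4² + 7) = 5 + 1/(16 + 7) = 5 + 1/23 = 116/23 ≈ 5.0435)
h(d, v) = 116/23
(f(-5, 5)*(-5 + 2*(-5)))*h(-4, 9) = ((186/7 + 3*5)*(-5 + 2*(-5)))*(116/23) = ((186/7 + 15)*(-5 - 10))*(116/23) = ((291/7)*(-15))*(116/23) = -4365/7*116/23 = -506340/161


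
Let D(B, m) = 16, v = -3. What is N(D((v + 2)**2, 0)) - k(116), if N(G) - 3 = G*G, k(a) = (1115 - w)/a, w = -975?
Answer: 13977/58 ≈ 240.98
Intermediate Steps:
k(a) = 2090/a (k(a) = (1115 - 1*(-975))/a = (1115 + 975)/a = 2090/a)
N(G) = 3 + G**2 (N(G) = 3 + G*G = 3 + G**2)
N(D((v + 2)**2, 0)) - k(116) = (3 + 16**2) - 2090/116 = (3 + 256) - 2090/116 = 259 - 1*1045/58 = 259 - 1045/58 = 13977/58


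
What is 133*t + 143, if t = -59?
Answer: -7704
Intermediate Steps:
133*t + 143 = 133*(-59) + 143 = -7847 + 143 = -7704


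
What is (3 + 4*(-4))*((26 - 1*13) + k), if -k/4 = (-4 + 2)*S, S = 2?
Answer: -377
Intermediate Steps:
k = 16 (k = -4*(-4 + 2)*2 = -(-8)*2 = -4*(-4) = 16)
(3 + 4*(-4))*((26 - 1*13) + k) = (3 + 4*(-4))*((26 - 1*13) + 16) = (3 - 16)*((26 - 13) + 16) = -13*(13 + 16) = -13*29 = -377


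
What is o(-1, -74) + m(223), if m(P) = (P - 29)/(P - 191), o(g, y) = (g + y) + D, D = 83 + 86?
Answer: 1601/16 ≈ 100.06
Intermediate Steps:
D = 169
o(g, y) = 169 + g + y (o(g, y) = (g + y) + 169 = 169 + g + y)
m(P) = (-29 + P)/(-191 + P)
o(-1, -74) + m(223) = (169 - 1 - 74) + (-29 + 223)/(-191 + 223) = 94 + 194/32 = 94 + (1/32)*194 = 94 + 97/16 = 1601/16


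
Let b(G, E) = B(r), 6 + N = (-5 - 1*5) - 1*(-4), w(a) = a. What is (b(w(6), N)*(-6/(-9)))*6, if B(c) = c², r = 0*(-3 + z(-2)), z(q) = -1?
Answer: 0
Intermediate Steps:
r = 0 (r = 0*(-3 - 1) = 0*(-4) = 0)
N = -12 (N = -6 + ((-5 - 1*5) - 1*(-4)) = -6 + ((-5 - 5) + 4) = -6 + (-10 + 4) = -6 - 6 = -12)
b(G, E) = 0 (b(G, E) = 0² = 0)
(b(w(6), N)*(-6/(-9)))*6 = (0*(-6/(-9)))*6 = (0*(-6*(-⅑)))*6 = (0*(⅔))*6 = 0*6 = 0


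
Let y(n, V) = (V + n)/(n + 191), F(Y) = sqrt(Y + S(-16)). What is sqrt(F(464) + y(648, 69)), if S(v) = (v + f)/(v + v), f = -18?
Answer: sqrt(2406252 + 703921*sqrt(7441))/1678 ≈ 4.7350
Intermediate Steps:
S(v) = (-18 + v)/(2*v) (S(v) = (v - 18)/(v + v) = (-18 + v)/((2*v)) = (-18 + v)*(1/(2*v)) = (-18 + v)/(2*v))
F(Y) = sqrt(17/16 + Y) (F(Y) = sqrt(Y + (1/2)*(-18 - 16)/(-16)) = sqrt(Y + (1/2)*(-1/16)*(-34)) = sqrt(Y + 17/16) = sqrt(17/16 + Y))
y(n, V) = (V + n)/(191 + n)
sqrt(F(464) + y(648, 69)) = sqrt(sqrt(17 + 16*464)/4 + (69 + 648)/(191 + 648)) = sqrt(sqrt(17 + 7424)/4 + 717/839) = sqrt(sqrt(7441)/4 + (1/839)*717) = sqrt(sqrt(7441)/4 + 717/839) = sqrt(717/839 + sqrt(7441)/4)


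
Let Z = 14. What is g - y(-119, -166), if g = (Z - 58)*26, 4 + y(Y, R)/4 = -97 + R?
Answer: -76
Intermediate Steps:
y(Y, R) = -404 + 4*R (y(Y, R) = -16 + 4*(-97 + R) = -16 + (-388 + 4*R) = -404 + 4*R)
g = -1144 (g = (14 - 58)*26 = -44*26 = -1144)
g - y(-119, -166) = -1144 - (-404 + 4*(-166)) = -1144 - (-404 - 664) = -1144 - 1*(-1068) = -1144 + 1068 = -76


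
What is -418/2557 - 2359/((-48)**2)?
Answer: -6995035/5891328 ≈ -1.1873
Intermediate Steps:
-418/2557 - 2359/((-48)**2) = -418*1/2557 - 2359/2304 = -418/2557 - 2359*1/2304 = -418/2557 - 2359/2304 = -6995035/5891328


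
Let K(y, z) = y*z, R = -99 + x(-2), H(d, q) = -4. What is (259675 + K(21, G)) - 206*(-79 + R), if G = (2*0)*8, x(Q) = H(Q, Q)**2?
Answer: 293047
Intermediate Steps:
x(Q) = 16 (x(Q) = (-4)**2 = 16)
G = 0 (G = 0*8 = 0)
R = -83 (R = -99 + 16 = -83)
(259675 + K(21, G)) - 206*(-79 + R) = (259675 + 21*0) - 206*(-79 - 83) = (259675 + 0) - 206*(-162) = 259675 + 33372 = 293047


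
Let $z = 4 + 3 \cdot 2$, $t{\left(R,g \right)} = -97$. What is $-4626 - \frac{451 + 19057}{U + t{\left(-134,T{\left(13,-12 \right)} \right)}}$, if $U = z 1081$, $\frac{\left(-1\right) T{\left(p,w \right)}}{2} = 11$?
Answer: $- \frac{49577846}{10713} \approx -4627.8$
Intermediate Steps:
$T{\left(p,w \right)} = -22$ ($T{\left(p,w \right)} = \left(-2\right) 11 = -22$)
$z = 10$ ($z = 4 + 6 = 10$)
$U = 10810$ ($U = 10 \cdot 1081 = 10810$)
$-4626 - \frac{451 + 19057}{U + t{\left(-134,T{\left(13,-12 \right)} \right)}} = -4626 - \frac{451 + 19057}{10810 - 97} = -4626 - \frac{19508}{10713} = - \frac{49577846}{10713}$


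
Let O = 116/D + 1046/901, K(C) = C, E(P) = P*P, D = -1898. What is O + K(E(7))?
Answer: 42837797/855049 ≈ 50.100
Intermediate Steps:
E(P) = P²
O = 940396/855049 (O = 116/(-1898) + 1046/901 = 116*(-1/1898) + 1046*(1/901) = -58/949 + 1046/901 = 940396/855049 ≈ 1.0998)
O + K(E(7)) = 940396/855049 + 7² = 940396/855049 + 49 = 42837797/855049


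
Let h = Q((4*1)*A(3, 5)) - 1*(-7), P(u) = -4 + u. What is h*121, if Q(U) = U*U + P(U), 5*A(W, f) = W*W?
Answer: 187671/25 ≈ 7506.8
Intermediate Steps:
A(W, f) = W²/5 (A(W, f) = (W*W)/5 = W²/5)
Q(U) = -4 + U + U² (Q(U) = U*U + (-4 + U) = U² + (-4 + U) = -4 + U + U²)
h = 1551/25 (h = (-4 + (4*1)*((⅕)*3²) + ((4*1)*((⅕)*3²))²) - 1*(-7) = (-4 + 4*((⅕)*9) + (4*((⅕)*9))²) + 7 = (-4 + 4*(9/5) + (4*(9/5))²) + 7 = (-4 + 36/5 + (36/5)²) + 7 = (-4 + 36/5 + 1296/25) + 7 = 1376/25 + 7 = 1551/25 ≈ 62.040)
h*121 = (1551/25)*121 = 187671/25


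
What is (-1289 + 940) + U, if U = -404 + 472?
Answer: -281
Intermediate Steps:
U = 68
(-1289 + 940) + U = (-1289 + 940) + 68 = -349 + 68 = -281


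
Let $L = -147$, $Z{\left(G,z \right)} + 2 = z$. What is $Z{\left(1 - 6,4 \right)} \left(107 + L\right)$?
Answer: $-80$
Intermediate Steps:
$Z{\left(G,z \right)} = -2 + z$
$Z{\left(1 - 6,4 \right)} \left(107 + L\right) = \left(-2 + 4\right) \left(107 - 147\right) = 2 \left(-40\right) = -80$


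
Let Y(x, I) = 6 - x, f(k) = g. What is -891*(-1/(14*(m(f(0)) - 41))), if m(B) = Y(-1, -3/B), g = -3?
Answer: -891/476 ≈ -1.8718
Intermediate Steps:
f(k) = -3
m(B) = 7 (m(B) = 6 - 1*(-1) = 6 + 1 = 7)
-891*(-1/(14*(m(f(0)) - 41))) = -891*(-1/(14*(7 - 41))) = -891/((-34*(-14))) = -891/476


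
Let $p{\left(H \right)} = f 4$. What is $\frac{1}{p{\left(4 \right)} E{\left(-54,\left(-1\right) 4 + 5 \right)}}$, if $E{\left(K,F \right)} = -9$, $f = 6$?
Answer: $- \frac{1}{216} \approx -0.0046296$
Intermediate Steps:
$p{\left(H \right)} = 24$ ($p{\left(H \right)} = 6 \cdot 4 = 24$)
$\frac{1}{p{\left(4 \right)} E{\left(-54,\left(-1\right) 4 + 5 \right)}} = \frac{1}{24 \left(-9\right)} = \frac{1}{-216} = - \frac{1}{216}$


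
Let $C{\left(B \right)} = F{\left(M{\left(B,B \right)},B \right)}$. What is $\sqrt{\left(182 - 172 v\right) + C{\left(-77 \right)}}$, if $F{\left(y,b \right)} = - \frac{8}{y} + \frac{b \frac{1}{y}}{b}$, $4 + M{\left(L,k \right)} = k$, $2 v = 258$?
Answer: $\frac{i \sqrt{1782479}}{9} \approx 148.34 i$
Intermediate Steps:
$v = 129$ ($v = \frac{1}{2} \cdot 258 = 129$)
$M{\left(L,k \right)} = -4 + k$
$F{\left(y,b \right)} = - \frac{7}{y}$ ($F{\left(y,b \right)} = - \frac{8}{y} + \frac{1}{y} = - \frac{7}{y}$)
$C{\left(B \right)} = - \frac{7}{-4 + B}$
$\sqrt{\left(182 - 172 v\right) + C{\left(-77 \right)}} = \sqrt{\left(182 - 22188\right) - \frac{7}{-4 - 77}} = \sqrt{\left(182 - 22188\right) - \frac{7}{-81}} = \sqrt{-22006 - - \frac{7}{81}} = \sqrt{-22006 + \frac{7}{81}} = \sqrt{- \frac{1782479}{81}} = \frac{i \sqrt{1782479}}{9}$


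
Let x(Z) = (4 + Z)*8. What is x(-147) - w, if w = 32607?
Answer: -33751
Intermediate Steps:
x(Z) = 32 + 8*Z
x(-147) - w = (32 + 8*(-147)) - 1*32607 = (32 - 1176) - 32607 = -1144 - 32607 = -33751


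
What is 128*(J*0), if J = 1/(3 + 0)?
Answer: 0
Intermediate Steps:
J = 1/3 ≈ 0.33333
128*(J*0) = 128*((1/3)*0) = 128*0 = 0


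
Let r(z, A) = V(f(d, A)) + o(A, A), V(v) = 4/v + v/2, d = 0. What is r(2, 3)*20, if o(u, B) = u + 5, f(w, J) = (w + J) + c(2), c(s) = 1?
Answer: 220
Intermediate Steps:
f(w, J) = 1 + J + w (f(w, J) = (w + J) + 1 = (J + w) + 1 = 1 + J + w)
o(u, B) = 5 + u
V(v) = v/2 + 4/v (V(v) = 4/v + v*(1/2) = 4/v + v/2 = v/2 + 4/v)
r(z, A) = 11/2 + 4/(1 + A) + 3*A/2 (r(z, A) = ((1 + A + 0)/2 + 4/(1 + A + 0)) + (5 + A) = ((1 + A)/2 + 4/(1 + A)) + (5 + A) = ((1/2 + A/2) + 4/(1 + A)) + (5 + A) = (1/2 + A/2 + 4/(1 + A)) + (5 + A) = 11/2 + 4/(1 + A) + 3*A/2)
r(2, 3)*20 = ((8 + (1 + 3)*(11 + 3*3))/(2*(1 + 3)))*20 = ((1/2)*(8 + 4*(11 + 9))/4)*20 = ((1/2)*(1/4)*(8 + 4*20))*20 = ((1/2)*(1/4)*(8 + 80))*20 = ((1/2)*(1/4)*88)*20 = 11*20 = 220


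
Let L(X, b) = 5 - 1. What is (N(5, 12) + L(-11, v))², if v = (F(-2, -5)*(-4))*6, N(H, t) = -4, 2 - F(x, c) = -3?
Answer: 0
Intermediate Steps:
F(x, c) = 5 (F(x, c) = 2 - 1*(-3) = 2 + 3 = 5)
v = -120 (v = (5*(-4))*6 = -20*6 = -120)
L(X, b) = 4
(N(5, 12) + L(-11, v))² = (-4 + 4)² = 0² = 0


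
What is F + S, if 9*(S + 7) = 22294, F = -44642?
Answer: -379547/9 ≈ -42172.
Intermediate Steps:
S = 22231/9 (S = -7 + (⅑)*22294 = -7 + 22294/9 = 22231/9 ≈ 2470.1)
F + S = -44642 + 22231/9 = -379547/9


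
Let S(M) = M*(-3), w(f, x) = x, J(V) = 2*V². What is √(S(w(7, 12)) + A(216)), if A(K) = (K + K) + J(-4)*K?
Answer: 6*√203 ≈ 85.487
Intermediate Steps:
A(K) = 34*K (A(K) = (K + K) + (2*(-4)²)*K = 2*K + (2*16)*K = 2*K + 32*K = 34*K)
S(M) = -3*M
√(S(w(7, 12)) + A(216)) = √(-3*12 + 34*216) = √(-36 + 7344) = √7308 = 6*√203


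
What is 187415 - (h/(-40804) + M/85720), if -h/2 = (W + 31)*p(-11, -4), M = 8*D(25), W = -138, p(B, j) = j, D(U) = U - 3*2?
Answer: 20485153259896/109303715 ≈ 1.8742e+5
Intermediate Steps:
D(U) = -6 + U (D(U) = U - 6 = -6 + U)
M = 152 (M = 8*(-6 + 25) = 8*19 = 152)
h = -856 (h = -2*(-138 + 31)*(-4) = -(-214)*(-4) = -2*428 = -856)
187415 - (h/(-40804) + M/85720) = 187415 - (-856/(-40804) + 152/85720) = 187415 - (-856*(-1/40804) + 152*(1/85720)) = 187415 - (214/10201 + 19/10715) = 187415 - 1*2486829/109303715 = 187415 - 2486829/109303715 = 20485153259896/109303715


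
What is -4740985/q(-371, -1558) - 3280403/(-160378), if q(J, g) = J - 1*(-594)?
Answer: -759618162461/35764294 ≈ -21240.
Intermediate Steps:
q(J, g) = 594 + J (q(J, g) = J + 594 = 594 + J)
-4740985/q(-371, -1558) - 3280403/(-160378) = -4740985/(594 - 371) - 3280403/(-160378) = -4740985/223 - 3280403*(-1/160378) = -4740985*1/223 + 3280403/160378 = -4740985/223 + 3280403/160378 = -759618162461/35764294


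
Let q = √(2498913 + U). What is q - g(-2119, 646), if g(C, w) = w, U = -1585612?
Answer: -646 + √913301 ≈ 309.67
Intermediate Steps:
q = √913301 (q = √(2498913 - 1585612) = √913301 ≈ 955.67)
q - g(-2119, 646) = √913301 - 1*646 = √913301 - 646 = -646 + √913301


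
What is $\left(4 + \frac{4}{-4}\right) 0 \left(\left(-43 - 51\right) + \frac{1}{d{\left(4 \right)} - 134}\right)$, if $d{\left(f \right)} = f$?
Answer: $0$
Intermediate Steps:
$\left(4 + \frac{4}{-4}\right) 0 \left(\left(-43 - 51\right) + \frac{1}{d{\left(4 \right)} - 134}\right) = \left(4 + \frac{4}{-4}\right) 0 \left(\left(-43 - 51\right) + \frac{1}{4 - 134}\right) = \left(4 + 4 \left(- \frac{1}{4}\right)\right) 0 \left(-94 + \frac{1}{-130}\right) = \left(4 - 1\right) 0 \left(-94 - \frac{1}{130}\right) = 3 \cdot 0 \left(- \frac{12221}{130}\right) = 0 \left(- \frac{12221}{130}\right) = 0$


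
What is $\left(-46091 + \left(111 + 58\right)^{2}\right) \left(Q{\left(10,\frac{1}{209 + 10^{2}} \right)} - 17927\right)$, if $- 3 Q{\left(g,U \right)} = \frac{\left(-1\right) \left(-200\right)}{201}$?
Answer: $\frac{189502472930}{603} \approx 3.1427 \cdot 10^{8}$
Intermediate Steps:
$Q{\left(g,U \right)} = - \frac{200}{603}$ ($Q{\left(g,U \right)} = - \frac{\left(-1\right) \left(-200\right) \frac{1}{201}}{3} = - \frac{200 \cdot \frac{1}{201}}{3} = \left(- \frac{1}{3}\right) \frac{200}{201} = - \frac{200}{603}$)
$\left(-46091 + \left(111 + 58\right)^{2}\right) \left(Q{\left(10,\frac{1}{209 + 10^{2}} \right)} - 17927\right) = \left(-46091 + \left(111 + 58\right)^{2}\right) \left(- \frac{200}{603} - 17927\right) = \left(-46091 + 169^{2}\right) \left(- \frac{10810181}{603}\right) = \left(-46091 + 28561\right) \left(- \frac{10810181}{603}\right) = \left(-17530\right) \left(- \frac{10810181}{603}\right) = \frac{189502472930}{603}$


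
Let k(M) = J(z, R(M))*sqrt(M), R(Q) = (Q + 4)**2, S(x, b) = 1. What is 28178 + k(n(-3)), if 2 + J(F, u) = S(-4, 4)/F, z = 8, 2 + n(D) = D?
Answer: 28178 - 15*I*sqrt(5)/8 ≈ 28178.0 - 4.1926*I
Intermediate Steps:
n(D) = -2 + D
R(Q) = (4 + Q)**2
J(F, u) = -2 + 1/F
k(M) = -15*sqrt(M)/8 (k(M) = (-2 + 1/8)*sqrt(M) = -15*sqrt(M)/8)
28178 + k(n(-3)) = 28178 - 15*sqrt(-2 - 3)/8 = 28178 - 15*I*sqrt(5)/8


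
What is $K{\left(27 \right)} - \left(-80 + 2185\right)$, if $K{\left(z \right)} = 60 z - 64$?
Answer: $-549$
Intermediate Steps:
$K{\left(z \right)} = -64 + 60 z$
$K{\left(27 \right)} - \left(-80 + 2185\right) = \left(-64 + 60 \cdot 27\right) - \left(-80 + 2185\right) = \left(-64 + 1620\right) - 2105 = 1556 - 2105 = -549$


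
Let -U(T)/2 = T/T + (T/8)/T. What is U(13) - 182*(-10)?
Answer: 7271/4 ≈ 1817.8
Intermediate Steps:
U(T) = -9/4 (U(T) = -2*(T/T + (T/8)/T) = -2*(1 + (T*(⅛))/T) = -2*(1 + (T/8)/T) = -2*(1 + ⅛) = -2*9/8 = -9/4)
U(13) - 182*(-10) = -9/4 - 182*(-10) = -9/4 + 1820 = 7271/4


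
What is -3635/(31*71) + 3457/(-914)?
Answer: -10931247/2011714 ≈ -5.4338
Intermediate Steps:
-3635/(31*71) + 3457/(-914) = -3635/2201 + 3457*(-1/914) = -3635*1/2201 - 3457/914 = -3635/2201 - 3457/914 = -10931247/2011714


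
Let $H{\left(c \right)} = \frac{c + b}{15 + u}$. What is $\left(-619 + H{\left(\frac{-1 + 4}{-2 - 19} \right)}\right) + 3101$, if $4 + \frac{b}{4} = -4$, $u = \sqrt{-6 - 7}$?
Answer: $\frac{4131637}{1666} + \frac{225 i \sqrt{13}}{1666} \approx 2480.0 + 0.48694 i$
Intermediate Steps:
$u = i \sqrt{13}$ ($u = \sqrt{-13} = i \sqrt{13} \approx 3.6056 i$)
$b = -32$ ($b = -16 + 4 \left(-4\right) = -16 - 16 = -32$)
$H{\left(c \right)} = \frac{-32 + c}{15 + i \sqrt{13}}$ ($H{\left(c \right)} = \frac{c - 32}{15 + i \sqrt{13}} = \frac{-32 + c}{15 + i \sqrt{13}}$)
$\left(-619 + H{\left(\frac{-1 + 4}{-2 - 19} \right)}\right) + 3101 = \left(-619 + \frac{-32 + \frac{-1 + 4}{-2 - 19}}{15 + i \sqrt{13}}\right) + 3101 = \left(-619 + \frac{-32 + \frac{3}{-21}}{15 + i \sqrt{13}}\right) + 3101 = \left(-619 + \frac{-32 + 3 \left(- \frac{1}{21}\right)}{15 + i \sqrt{13}}\right) + 3101 = \left(-619 + \frac{-32 - \frac{1}{7}}{15 + i \sqrt{13}}\right) + 3101 = \left(-619 + \frac{1}{15 + i \sqrt{13}} \left(- \frac{225}{7}\right)\right) + 3101 = \left(-619 - \frac{225}{7 \left(15 + i \sqrt{13}\right)}\right) + 3101 = 2482 - \frac{225}{7 \left(15 + i \sqrt{13}\right)}$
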